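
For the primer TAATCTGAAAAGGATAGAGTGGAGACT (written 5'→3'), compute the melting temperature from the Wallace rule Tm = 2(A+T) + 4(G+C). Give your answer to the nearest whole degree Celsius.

74°C

Base counts: A=11, T=6, G=8, C=2 (length 27).
Tm = 2·(11+6) + 4·(8+2) = 2·17 + 4·10 = 34 + 40 = 74°C.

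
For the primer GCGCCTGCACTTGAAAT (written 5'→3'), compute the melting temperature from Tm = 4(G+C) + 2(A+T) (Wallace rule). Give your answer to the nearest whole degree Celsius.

Base counts: A=4, T=4, G=4, C=5 (length 17).
Tm = 2·(4+4) + 4·(4+5) = 2·8 + 4·9 = 16 + 36 = 52°C.

52°C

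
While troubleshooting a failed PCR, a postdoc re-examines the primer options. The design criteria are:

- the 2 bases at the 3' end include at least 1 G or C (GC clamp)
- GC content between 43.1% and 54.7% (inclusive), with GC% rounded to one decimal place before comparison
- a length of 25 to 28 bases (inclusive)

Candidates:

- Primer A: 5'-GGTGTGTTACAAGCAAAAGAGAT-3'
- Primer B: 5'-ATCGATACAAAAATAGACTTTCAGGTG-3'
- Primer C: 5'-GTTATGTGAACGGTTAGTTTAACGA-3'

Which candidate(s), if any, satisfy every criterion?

Primer A (23 nt, A=9 T=5 G=7 C=2): 3' end AT has 0 G/C, need ≥1 ✗; GC 9/23 = 39.1%, outside 43.1–54.7% ✗; length 23, outside 25–28 ✗ — fails.
Primer B (27 nt, A=11 T=7 G=5 C=4): 3' end TG has 1 G/C ✓; GC 9/27 = 33.3%, outside 43.1–54.7% ✗; length 27 ✓ — fails.
Primer C (25 nt, A=7 T=9 G=7 C=2): 3' end GA has 1 G/C ✓; GC 9/25 = 36.0%, outside 43.1–54.7% ✗; length 25 ✓ — fails.

None of the candidates satisfy all criteria.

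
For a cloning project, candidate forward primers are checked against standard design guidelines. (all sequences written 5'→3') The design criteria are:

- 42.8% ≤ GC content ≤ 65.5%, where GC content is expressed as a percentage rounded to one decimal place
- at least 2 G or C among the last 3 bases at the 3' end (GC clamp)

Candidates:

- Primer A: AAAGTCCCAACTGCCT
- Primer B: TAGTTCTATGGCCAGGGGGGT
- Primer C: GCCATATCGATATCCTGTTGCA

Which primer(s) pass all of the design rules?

Primer A, Primer B and Primer C.

Primer A (16 nt, A=5 T=3 G=2 C=6): GC 8/16 = 50.0% ✓; 3' end CCT has 2 G/C ✓ — passes.
Primer B (21 nt, A=3 T=6 G=9 C=3): GC 12/21 = 57.1% ✓; 3' end GGT has 2 G/C ✓ — passes.
Primer C (22 nt, A=5 T=7 G=4 C=6): GC 10/22 = 45.5% ✓; 3' end GCA has 2 G/C ✓ — passes.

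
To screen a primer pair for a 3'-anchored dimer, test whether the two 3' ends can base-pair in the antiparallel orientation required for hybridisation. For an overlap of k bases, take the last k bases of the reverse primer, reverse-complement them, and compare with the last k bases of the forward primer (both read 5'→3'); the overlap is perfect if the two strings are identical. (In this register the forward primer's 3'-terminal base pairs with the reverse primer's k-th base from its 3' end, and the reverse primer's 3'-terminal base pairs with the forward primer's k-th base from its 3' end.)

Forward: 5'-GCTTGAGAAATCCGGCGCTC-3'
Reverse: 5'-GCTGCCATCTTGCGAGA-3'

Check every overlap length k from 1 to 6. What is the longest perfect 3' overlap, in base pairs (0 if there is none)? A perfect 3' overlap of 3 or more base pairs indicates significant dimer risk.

Longest perfect overlap: 2 complementary base pairs; below the dimer-risk threshold (threshold 3).

Last 6 bases (5'→3') — forward …GCGCTC, reverse …GCGAGA.
Reverse complement of the reverse primer's last 6 bases: TCTCGC; its first k bases are the reverse complement of the reverse primer's last k bases, so a perfect k-base overlap needs the forward primer's last k bases to equal them.
Comparing (forward last k vs required): k=1: C vs T ✗; k=2: TC vs TC ✓; k=3: CTC vs TCT ✗; k=4: GCTC vs TCTC ✗; k=5: CGCTC vs TCTCG ✗; k=6: GCGCTC vs TCTCGC ✗.
Only k = 2 is perfect, so the longest perfect 3' overlap is 2.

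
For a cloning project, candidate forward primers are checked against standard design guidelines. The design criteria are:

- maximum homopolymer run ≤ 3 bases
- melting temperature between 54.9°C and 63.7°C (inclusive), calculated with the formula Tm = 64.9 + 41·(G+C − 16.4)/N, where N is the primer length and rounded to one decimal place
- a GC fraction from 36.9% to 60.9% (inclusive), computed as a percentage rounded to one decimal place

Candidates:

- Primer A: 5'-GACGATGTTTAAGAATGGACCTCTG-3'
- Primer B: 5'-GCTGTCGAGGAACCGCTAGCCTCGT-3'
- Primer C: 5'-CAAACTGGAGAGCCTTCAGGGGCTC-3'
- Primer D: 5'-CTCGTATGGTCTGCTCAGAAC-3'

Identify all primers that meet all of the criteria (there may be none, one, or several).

Primer A (25 nt, A=7 T=7 G=7 C=4): longest run = 3 ✓; Tm = 64.9 + 41·(11 − 16.4)/25 = 56.0°C ✓; GC 11/25 = 44.0% ✓ — passes.
Primer B (25 nt, A=4 T=5 G=8 C=8): longest run = 2 ✓; Tm = 64.9 + 41·(16 − 16.4)/25 = 64.2°C, outside 54.9–63.7°C ✗; GC 16/25 = 64.0%, outside 36.9–60.9% ✗ — fails.
Primer C (25 nt, A=6 T=4 G=8 C=7): longest run = 4, exceeds 3 ✗; Tm = 64.9 + 41·(15 − 16.4)/25 = 62.6°C ✓; GC 15/25 = 60.0% ✓ — fails.
Primer D (21 nt, A=4 T=6 G=5 C=6): longest run = 2 ✓; Tm = 64.9 + 41·(11 − 16.4)/21 = 54.4°C, outside 54.9–63.7°C ✗; GC 11/21 = 52.4% ✓ — fails.

Primer A only.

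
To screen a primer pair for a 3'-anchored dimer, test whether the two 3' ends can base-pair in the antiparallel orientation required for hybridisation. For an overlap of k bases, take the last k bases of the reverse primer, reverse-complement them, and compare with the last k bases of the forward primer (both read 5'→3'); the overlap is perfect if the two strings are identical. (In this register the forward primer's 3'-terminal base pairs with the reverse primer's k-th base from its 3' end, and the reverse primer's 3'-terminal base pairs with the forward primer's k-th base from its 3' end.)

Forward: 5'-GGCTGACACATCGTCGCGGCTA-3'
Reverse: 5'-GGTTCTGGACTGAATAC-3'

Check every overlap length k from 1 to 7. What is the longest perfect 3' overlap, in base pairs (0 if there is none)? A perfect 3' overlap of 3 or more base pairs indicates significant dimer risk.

Longest perfect overlap: 0 complementary base pairs; below the dimer-risk threshold (threshold 3).

Last 7 bases (5'→3') — forward …GCGGCTA, reverse …TGAATAC.
Reverse complement of the reverse primer's last 7 bases: GTATTCA; its first k bases are the reverse complement of the reverse primer's last k bases, so a perfect k-base overlap needs the forward primer's last k bases to equal them.
Comparing (forward last k vs required): k=1: A vs G ✗; k=2: TA vs GT ✗; k=3: CTA vs GTA ✗; k=4: GCTA vs GTAT ✗; k=5: GGCTA vs GTATT ✗; k=6: CGGCTA vs GTATTC ✗; k=7: GCGGCTA vs GTATTCA ✗.
No overlap length from 1 to 7 is perfect, so the longest perfect 3' overlap is 0.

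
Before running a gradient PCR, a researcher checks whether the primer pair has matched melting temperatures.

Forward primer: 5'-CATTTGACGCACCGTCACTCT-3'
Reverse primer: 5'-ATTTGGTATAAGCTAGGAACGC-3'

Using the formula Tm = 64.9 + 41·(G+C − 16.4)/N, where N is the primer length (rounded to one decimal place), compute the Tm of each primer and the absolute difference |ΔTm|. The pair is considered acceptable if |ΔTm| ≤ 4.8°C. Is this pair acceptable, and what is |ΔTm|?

|ΔTm| = 3.3°C; the pair is acceptable.

Forward: G+C = 11, N = 21 → Tm = 64.9 + 41·(11 − 16.4)/21 = 54.4°C.
Reverse: G+C = 9, N = 22 → Tm = 64.9 + 41·(9 − 16.4)/22 = 51.1°C.
|ΔTm| = |54.4 − 51.1| = 3.3°C, ≤ 4.8°C.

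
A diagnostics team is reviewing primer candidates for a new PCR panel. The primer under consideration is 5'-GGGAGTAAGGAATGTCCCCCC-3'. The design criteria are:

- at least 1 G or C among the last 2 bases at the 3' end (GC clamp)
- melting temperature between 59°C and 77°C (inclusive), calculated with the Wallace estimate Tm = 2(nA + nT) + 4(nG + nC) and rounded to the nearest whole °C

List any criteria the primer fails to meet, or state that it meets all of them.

Base counts: A=5, T=3, G=7, C=6 (length 21).
GC clamp: 3' end CC has 2 G/C ✓
Tm: Tm = 2·8 + 4·13 = 68°C ✓

Meets all criteria.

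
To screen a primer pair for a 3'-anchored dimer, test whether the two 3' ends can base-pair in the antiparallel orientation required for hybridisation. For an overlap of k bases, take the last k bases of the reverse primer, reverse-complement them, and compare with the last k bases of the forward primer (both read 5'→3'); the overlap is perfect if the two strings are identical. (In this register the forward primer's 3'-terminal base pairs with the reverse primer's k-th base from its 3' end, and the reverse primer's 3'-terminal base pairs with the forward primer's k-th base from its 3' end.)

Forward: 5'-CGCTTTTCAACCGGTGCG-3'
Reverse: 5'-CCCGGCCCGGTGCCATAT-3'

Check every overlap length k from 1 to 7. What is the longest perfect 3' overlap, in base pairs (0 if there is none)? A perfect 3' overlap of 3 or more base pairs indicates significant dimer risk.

Last 7 bases (5'→3') — forward …CGGTGCG, reverse …GCCATAT.
Reverse complement of the reverse primer's last 7 bases: ATATGGC; its first k bases are the reverse complement of the reverse primer's last k bases, so a perfect k-base overlap needs the forward primer's last k bases to equal them.
Comparing (forward last k vs required): k=1: G vs A ✗; k=2: CG vs AT ✗; k=3: GCG vs ATA ✗; k=4: TGCG vs ATAT ✗; k=5: GTGCG vs ATATG ✗; k=6: GGTGCG vs ATATGG ✗; k=7: CGGTGCG vs ATATGGC ✗.
No overlap length from 1 to 7 is perfect, so the longest perfect 3' overlap is 0.

Longest perfect overlap: 0 complementary base pairs; below the dimer-risk threshold (threshold 3).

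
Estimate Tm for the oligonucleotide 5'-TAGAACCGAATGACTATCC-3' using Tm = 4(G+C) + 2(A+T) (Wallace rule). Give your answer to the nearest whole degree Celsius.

54°C

Base counts: A=7, T=4, G=3, C=5 (length 19).
Tm = 2·(7+4) + 4·(3+5) = 2·11 + 4·8 = 22 + 32 = 54°C.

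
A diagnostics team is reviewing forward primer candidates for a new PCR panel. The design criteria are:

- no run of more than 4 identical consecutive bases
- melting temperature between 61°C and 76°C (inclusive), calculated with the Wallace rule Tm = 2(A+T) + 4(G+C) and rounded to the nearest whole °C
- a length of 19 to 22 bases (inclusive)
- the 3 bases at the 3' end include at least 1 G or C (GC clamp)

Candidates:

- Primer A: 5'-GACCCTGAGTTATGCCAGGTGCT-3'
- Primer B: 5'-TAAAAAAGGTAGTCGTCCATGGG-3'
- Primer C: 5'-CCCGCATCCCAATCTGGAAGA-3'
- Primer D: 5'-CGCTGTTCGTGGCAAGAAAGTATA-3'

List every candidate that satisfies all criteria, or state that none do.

Primer C only.

Primer A (23 nt, A=4 T=6 G=7 C=6): longest run = 3 ✓; Tm = 2·10 + 4·13 = 72°C ✓; length 23, outside 19–22 ✗; 3' end GCT has 2 G/C ✓ — fails.
Primer B (23 nt, A=8 T=5 G=7 C=3): longest run = 6, exceeds 4 ✗; Tm = 2·13 + 4·10 = 66°C ✓; length 23, outside 19–22 ✗; 3' end GGG has 3 G/C ✓ — fails.
Primer C (21 nt, A=6 T=3 G=4 C=8): longest run = 3 ✓; Tm = 2·9 + 4·12 = 66°C ✓; length 21 ✓; 3' end AGA has 1 G/C ✓ — passes.
Primer D (24 nt, A=7 T=6 G=7 C=4): longest run = 3 ✓; Tm = 2·13 + 4·11 = 70°C ✓; length 24, outside 19–22 ✗; 3' end ATA has 0 G/C, need ≥1 ✗ — fails.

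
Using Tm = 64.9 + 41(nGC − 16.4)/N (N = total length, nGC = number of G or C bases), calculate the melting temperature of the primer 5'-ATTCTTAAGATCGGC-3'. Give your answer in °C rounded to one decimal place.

36.5°C

Base counts: A=4, T=5, G=3, C=3; G+C = 6, N = 15.
Tm = 64.9 + 41·(6 − 16.4)/15 = 64.9 + -426.40/15 = 36.5°C.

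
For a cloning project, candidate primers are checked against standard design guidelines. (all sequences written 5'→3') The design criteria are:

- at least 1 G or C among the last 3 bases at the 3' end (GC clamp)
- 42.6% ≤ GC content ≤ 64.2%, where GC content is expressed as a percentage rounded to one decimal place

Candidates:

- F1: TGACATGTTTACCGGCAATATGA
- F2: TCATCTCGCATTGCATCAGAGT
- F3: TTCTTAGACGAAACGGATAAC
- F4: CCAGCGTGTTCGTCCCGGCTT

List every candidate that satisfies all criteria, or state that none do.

F1 (23 nt, A=7 T=7 G=5 C=4): 3' end TGA has 1 G/C ✓; GC 9/23 = 39.1%, outside 42.6–64.2% ✗ — fails.
F2 (22 nt, A=5 T=7 G=4 C=6): 3' end AGT has 1 G/C ✓; GC 10/22 = 45.5% ✓ — passes.
F3 (21 nt, A=8 T=5 G=4 C=4): 3' end AAC has 1 G/C ✓; GC 8/21 = 38.1%, outside 42.6–64.2% ✗ — fails.
F4 (21 nt, A=1 T=6 G=6 C=8): 3' end CTT has 1 G/C ✓; GC 14/21 = 66.7%, outside 42.6–64.2% ✗ — fails.

F2 only.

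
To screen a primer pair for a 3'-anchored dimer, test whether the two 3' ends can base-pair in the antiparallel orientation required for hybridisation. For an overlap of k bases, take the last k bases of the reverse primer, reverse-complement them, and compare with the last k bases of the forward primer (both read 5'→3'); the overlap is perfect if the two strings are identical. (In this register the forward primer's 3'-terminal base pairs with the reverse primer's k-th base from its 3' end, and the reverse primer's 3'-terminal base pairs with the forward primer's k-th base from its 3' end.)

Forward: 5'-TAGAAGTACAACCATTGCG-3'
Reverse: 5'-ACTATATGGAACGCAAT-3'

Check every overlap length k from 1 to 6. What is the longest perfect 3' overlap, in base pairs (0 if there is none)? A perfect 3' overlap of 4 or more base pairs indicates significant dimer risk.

Longest perfect overlap: 6 complementary base pairs; significant dimer risk (threshold 4).

Last 6 bases (5'→3') — forward …ATTGCG, reverse …CGCAAT.
Reverse complement of the reverse primer's last 6 bases: ATTGCG; its first k bases are the reverse complement of the reverse primer's last k bases, so a perfect k-base overlap needs the forward primer's last k bases to equal them.
Comparing (forward last k vs required): k=1: G vs A ✗; k=2: CG vs AT ✗; k=3: GCG vs ATT ✗; k=4: TGCG vs ATTG ✗; k=5: TTGCG vs ATTGC ✗; k=6: ATTGCG vs ATTGCG ✓.
Only k = 6 is perfect, so the longest perfect 3' overlap is 6.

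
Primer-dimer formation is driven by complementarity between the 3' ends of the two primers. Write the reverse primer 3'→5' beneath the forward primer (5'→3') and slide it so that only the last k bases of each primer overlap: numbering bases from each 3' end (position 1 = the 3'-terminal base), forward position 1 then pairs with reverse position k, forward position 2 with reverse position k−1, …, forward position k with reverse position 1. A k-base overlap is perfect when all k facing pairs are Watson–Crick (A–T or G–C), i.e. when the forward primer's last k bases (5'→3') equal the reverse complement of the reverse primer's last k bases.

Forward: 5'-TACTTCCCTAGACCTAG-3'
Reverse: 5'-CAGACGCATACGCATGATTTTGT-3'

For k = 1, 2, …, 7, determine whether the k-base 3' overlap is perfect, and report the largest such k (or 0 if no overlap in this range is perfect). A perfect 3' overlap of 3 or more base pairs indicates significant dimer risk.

Last 7 bases (5'→3') — forward …GACCTAG, reverse …ATTTTGT.
Reverse complement of the reverse primer's last 7 bases: ACAAAAT; its first k bases are the reverse complement of the reverse primer's last k bases, so a perfect k-base overlap needs the forward primer's last k bases to equal them.
Comparing (forward last k vs required): k=1: G vs A ✗; k=2: AG vs AC ✗; k=3: TAG vs ACA ✗; k=4: CTAG vs ACAA ✗; k=5: CCTAG vs ACAAA ✗; k=6: ACCTAG vs ACAAAA ✗; k=7: GACCTAG vs ACAAAAT ✗.
No overlap length from 1 to 7 is perfect, so the longest perfect 3' overlap is 0.

Longest perfect overlap: 0 complementary base pairs; below the dimer-risk threshold (threshold 3).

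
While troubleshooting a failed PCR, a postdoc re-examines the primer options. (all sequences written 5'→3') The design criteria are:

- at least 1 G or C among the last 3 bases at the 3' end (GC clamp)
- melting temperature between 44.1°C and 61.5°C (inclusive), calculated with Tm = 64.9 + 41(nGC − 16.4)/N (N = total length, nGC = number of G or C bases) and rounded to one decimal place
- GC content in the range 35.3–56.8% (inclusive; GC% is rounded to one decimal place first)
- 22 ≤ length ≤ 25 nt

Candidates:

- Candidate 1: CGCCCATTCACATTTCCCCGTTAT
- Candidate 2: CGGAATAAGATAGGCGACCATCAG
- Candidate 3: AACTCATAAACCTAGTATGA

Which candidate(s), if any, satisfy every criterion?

Candidate 1 (24 nt, A=4 T=8 G=2 C=10): 3' end TAT has 0 G/C, need ≥1 ✗; Tm = 64.9 + 41·(12 − 16.4)/24 = 57.4°C ✓; GC 12/24 = 50.0% ✓; length 24 ✓ — fails.
Candidate 2 (24 nt, A=9 T=3 G=7 C=5): 3' end CAG has 2 G/C ✓; Tm = 64.9 + 41·(12 − 16.4)/24 = 57.4°C ✓; GC 12/24 = 50.0% ✓; length 24 ✓ — passes.
Candidate 3 (20 nt, A=9 T=5 G=2 C=4): 3' end TGA has 1 G/C ✓; Tm = 64.9 + 41·(6 − 16.4)/20 = 43.6°C, outside 44.1–61.5°C ✗; GC 6/20 = 30.0%, outside 35.3–56.8% ✗; length 20, outside 22–25 ✗ — fails.

Candidate 2 only.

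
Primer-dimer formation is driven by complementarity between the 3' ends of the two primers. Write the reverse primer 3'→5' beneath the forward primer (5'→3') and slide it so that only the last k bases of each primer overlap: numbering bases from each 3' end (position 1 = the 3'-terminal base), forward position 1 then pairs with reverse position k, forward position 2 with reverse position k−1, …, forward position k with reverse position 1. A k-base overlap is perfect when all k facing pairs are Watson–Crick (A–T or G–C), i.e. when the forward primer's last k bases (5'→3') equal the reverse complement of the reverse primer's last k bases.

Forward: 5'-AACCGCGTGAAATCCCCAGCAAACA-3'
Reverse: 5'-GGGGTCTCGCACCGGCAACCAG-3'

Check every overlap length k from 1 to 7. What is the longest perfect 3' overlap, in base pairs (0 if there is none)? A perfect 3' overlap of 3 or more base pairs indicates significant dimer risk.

Last 7 bases (5'→3') — forward …GCAAACA, reverse …CAACCAG.
Reverse complement of the reverse primer's last 7 bases: CTGGTTG; its first k bases are the reverse complement of the reverse primer's last k bases, so a perfect k-base overlap needs the forward primer's last k bases to equal them.
Comparing (forward last k vs required): k=1: A vs C ✗; k=2: CA vs CT ✗; k=3: ACA vs CTG ✗; k=4: AACA vs CTGG ✗; k=5: AAACA vs CTGGT ✗; k=6: CAAACA vs CTGGTT ✗; k=7: GCAAACA vs CTGGTTG ✗.
No overlap length from 1 to 7 is perfect, so the longest perfect 3' overlap is 0.

Longest perfect overlap: 0 complementary base pairs; below the dimer-risk threshold (threshold 3).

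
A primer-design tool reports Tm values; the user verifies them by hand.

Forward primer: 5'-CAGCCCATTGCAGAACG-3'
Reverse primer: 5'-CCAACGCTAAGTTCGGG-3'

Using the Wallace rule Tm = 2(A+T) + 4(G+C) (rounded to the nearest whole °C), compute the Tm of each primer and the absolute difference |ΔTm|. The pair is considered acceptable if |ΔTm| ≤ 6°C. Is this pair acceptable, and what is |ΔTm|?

|ΔTm| = 0°C; the pair is acceptable.

Forward: A=5 T=2 G=4 C=6 → Tm = 2·7 + 4·10 = 54°C.
Reverse: A=4 T=3 G=5 C=5 → Tm = 2·7 + 4·10 = 54°C.
|ΔTm| = |54 − 54| = 0°C, ≤ 6°C.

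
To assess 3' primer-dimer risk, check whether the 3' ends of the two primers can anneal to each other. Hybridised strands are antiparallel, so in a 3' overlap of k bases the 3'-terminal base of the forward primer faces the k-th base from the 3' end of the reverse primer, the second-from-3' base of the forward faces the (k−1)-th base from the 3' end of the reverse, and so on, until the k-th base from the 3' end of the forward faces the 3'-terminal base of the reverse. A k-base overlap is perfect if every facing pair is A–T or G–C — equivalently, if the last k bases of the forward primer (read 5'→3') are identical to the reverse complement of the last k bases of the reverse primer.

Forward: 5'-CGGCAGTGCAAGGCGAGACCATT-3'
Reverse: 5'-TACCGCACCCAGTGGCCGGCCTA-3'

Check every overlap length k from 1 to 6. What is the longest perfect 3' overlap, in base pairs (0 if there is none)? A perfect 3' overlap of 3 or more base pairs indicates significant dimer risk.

Longest perfect overlap: 1 complementary base pair; below the dimer-risk threshold (threshold 3).

Last 6 bases (5'→3') — forward …ACCATT, reverse …GGCCTA.
Reverse complement of the reverse primer's last 6 bases: TAGGCC; its first k bases are the reverse complement of the reverse primer's last k bases, so a perfect k-base overlap needs the forward primer's last k bases to equal them.
Comparing (forward last k vs required): k=1: T vs T ✓; k=2: TT vs TA ✗; k=3: ATT vs TAG ✗; k=4: CATT vs TAGG ✗; k=5: CCATT vs TAGGC ✗; k=6: ACCATT vs TAGGCC ✗.
Only k = 1 is perfect, so the longest perfect 3' overlap is 1.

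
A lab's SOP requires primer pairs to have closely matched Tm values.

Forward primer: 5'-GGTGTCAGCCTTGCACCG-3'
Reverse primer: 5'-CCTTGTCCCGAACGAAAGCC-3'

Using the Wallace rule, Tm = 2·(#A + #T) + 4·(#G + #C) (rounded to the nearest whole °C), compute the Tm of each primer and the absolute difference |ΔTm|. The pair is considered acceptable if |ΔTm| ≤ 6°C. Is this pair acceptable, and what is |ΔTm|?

Forward: A=2 T=4 G=6 C=6 → Tm = 2·6 + 4·12 = 60°C.
Reverse: A=5 T=3 G=4 C=8 → Tm = 2·8 + 4·12 = 64°C.
|ΔTm| = |60 − 64| = 4°C, ≤ 6°C.

|ΔTm| = 4°C; the pair is acceptable.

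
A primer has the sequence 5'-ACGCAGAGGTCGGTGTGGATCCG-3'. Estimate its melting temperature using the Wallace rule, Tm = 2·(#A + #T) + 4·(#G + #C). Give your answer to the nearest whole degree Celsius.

Base counts: A=4, T=4, G=10, C=5 (length 23).
Tm = 2·(4+4) + 4·(10+5) = 2·8 + 4·15 = 16 + 60 = 76°C.

76°C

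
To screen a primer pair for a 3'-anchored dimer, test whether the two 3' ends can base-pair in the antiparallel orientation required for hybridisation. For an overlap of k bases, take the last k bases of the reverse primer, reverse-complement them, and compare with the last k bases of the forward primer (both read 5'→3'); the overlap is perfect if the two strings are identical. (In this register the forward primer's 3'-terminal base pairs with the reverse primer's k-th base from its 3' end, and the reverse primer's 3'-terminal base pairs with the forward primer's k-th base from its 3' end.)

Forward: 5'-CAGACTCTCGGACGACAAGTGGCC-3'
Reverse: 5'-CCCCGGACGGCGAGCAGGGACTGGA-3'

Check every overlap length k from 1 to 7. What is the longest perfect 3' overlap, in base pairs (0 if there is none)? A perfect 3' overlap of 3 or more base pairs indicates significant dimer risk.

Last 7 bases (5'→3') — forward …AGTGGCC, reverse …GACTGGA.
Reverse complement of the reverse primer's last 7 bases: TCCAGTC; its first k bases are the reverse complement of the reverse primer's last k bases, so a perfect k-base overlap needs the forward primer's last k bases to equal them.
Comparing (forward last k vs required): k=1: C vs T ✗; k=2: CC vs TC ✗; k=3: GCC vs TCC ✗; k=4: GGCC vs TCCA ✗; k=5: TGGCC vs TCCAG ✗; k=6: GTGGCC vs TCCAGT ✗; k=7: AGTGGCC vs TCCAGTC ✗.
No overlap length from 1 to 7 is perfect, so the longest perfect 3' overlap is 0.

Longest perfect overlap: 0 complementary base pairs; below the dimer-risk threshold (threshold 3).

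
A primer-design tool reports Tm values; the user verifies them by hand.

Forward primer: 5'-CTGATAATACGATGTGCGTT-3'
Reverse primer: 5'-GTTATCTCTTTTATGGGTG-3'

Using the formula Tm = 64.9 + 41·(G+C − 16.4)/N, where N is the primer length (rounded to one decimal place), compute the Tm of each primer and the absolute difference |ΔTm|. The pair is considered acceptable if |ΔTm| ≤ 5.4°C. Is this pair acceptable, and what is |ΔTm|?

Forward: G+C = 8, N = 20 → Tm = 64.9 + 41·(8 − 16.4)/20 = 47.7°C.
Reverse: G+C = 7, N = 19 → Tm = 64.9 + 41·(7 − 16.4)/19 = 44.6°C.
|ΔTm| = |47.7 − 44.6| = 3.1°C, ≤ 5.4°C.

|ΔTm| = 3.1°C; the pair is acceptable.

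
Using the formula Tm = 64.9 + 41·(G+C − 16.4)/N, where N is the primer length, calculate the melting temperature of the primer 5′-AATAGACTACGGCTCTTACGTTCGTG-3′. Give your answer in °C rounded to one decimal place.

58.0°C

Base counts: A=6, T=8, G=6, C=6; G+C = 12, N = 26.
Tm = 64.9 + 41·(12 − 16.4)/26 = 64.9 + -180.40/26 = 58.0°C.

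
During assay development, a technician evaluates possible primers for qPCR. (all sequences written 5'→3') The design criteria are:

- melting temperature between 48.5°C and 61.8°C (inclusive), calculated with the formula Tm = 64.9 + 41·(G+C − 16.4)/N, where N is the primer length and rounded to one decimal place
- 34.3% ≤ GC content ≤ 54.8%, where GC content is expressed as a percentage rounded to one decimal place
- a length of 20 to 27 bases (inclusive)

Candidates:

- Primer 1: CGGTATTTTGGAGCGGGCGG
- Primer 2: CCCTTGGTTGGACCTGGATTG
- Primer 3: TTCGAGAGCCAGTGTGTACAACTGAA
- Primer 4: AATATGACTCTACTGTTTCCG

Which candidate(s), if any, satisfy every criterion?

Primer 3 and Primer 4.

Primer 1 (20 nt, A=2 T=5 G=10 C=3): Tm = 64.9 + 41·(13 − 16.4)/20 = 57.9°C ✓; GC 13/20 = 65.0%, outside 34.3–54.8% ✗; length 20 ✓ — fails.
Primer 2 (21 nt, A=2 T=7 G=7 C=5): Tm = 64.9 + 41·(12 − 16.4)/21 = 56.3°C ✓; GC 12/21 = 57.1%, outside 34.3–54.8% ✗; length 21 ✓ — fails.
Primer 3 (26 nt, A=8 T=6 G=7 C=5): Tm = 64.9 + 41·(12 − 16.4)/26 = 58.0°C ✓; GC 12/26 = 46.2% ✓; length 26 ✓ — passes.
Primer 4 (21 nt, A=5 T=8 G=3 C=5): Tm = 64.9 + 41·(8 − 16.4)/21 = 48.5°C ✓; GC 8/21 = 38.1% ✓; length 21 ✓ — passes.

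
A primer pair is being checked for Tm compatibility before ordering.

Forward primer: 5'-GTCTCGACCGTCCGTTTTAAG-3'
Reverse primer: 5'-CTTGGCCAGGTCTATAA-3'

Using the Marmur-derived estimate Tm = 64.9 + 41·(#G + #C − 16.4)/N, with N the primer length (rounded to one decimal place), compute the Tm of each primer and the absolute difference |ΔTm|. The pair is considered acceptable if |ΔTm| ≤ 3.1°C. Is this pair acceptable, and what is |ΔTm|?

Forward: G+C = 11, N = 21 → Tm = 64.9 + 41·(11 − 16.4)/21 = 54.4°C.
Reverse: G+C = 8, N = 17 → Tm = 64.9 + 41·(8 − 16.4)/17 = 44.6°C.
|ΔTm| = |54.4 − 44.6| = 9.8°C, > 3.1°C.

|ΔTm| = 9.8°C; the pair is not acceptable.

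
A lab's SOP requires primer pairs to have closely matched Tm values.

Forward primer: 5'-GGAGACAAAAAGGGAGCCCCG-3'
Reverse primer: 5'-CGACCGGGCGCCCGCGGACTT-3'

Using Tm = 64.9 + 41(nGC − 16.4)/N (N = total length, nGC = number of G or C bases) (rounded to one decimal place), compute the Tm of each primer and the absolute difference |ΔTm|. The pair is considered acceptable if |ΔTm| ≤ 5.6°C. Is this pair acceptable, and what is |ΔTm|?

Forward: G+C = 13, N = 21 → Tm = 64.9 + 41·(13 − 16.4)/21 = 58.3°C.
Reverse: G+C = 17, N = 21 → Tm = 64.9 + 41·(17 − 16.4)/21 = 66.1°C.
|ΔTm| = |58.3 − 66.1| = 7.8°C, > 5.6°C.

|ΔTm| = 7.8°C; the pair is not acceptable.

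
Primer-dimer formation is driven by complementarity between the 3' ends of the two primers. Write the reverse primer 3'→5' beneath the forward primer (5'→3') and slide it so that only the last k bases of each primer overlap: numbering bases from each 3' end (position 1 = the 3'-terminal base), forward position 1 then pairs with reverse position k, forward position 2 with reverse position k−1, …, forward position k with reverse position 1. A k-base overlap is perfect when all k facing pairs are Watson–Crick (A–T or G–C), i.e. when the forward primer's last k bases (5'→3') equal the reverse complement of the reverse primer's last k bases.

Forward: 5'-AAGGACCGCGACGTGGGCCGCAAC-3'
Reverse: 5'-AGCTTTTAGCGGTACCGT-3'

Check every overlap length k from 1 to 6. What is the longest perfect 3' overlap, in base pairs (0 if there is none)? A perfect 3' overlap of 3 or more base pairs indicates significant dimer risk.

Last 6 bases (5'→3') — forward …CGCAAC, reverse …TACCGT.
Reverse complement of the reverse primer's last 6 bases: ACGGTA; its first k bases are the reverse complement of the reverse primer's last k bases, so a perfect k-base overlap needs the forward primer's last k bases to equal them.
Comparing (forward last k vs required): k=1: C vs A ✗; k=2: AC vs AC ✓; k=3: AAC vs ACG ✗; k=4: CAAC vs ACGG ✗; k=5: GCAAC vs ACGGT ✗; k=6: CGCAAC vs ACGGTA ✗.
Only k = 2 is perfect, so the longest perfect 3' overlap is 2.

Longest perfect overlap: 2 complementary base pairs; below the dimer-risk threshold (threshold 3).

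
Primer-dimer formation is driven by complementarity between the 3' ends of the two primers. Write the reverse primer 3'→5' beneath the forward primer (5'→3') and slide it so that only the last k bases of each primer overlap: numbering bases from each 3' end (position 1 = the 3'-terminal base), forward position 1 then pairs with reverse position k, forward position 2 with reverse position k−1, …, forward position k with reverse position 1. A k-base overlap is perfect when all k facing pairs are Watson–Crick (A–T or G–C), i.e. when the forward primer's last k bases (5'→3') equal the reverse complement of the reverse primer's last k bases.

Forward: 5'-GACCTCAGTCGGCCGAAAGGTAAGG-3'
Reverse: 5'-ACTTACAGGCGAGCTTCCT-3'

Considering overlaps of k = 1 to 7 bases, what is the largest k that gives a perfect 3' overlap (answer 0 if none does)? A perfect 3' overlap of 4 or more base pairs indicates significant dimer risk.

Last 7 bases (5'→3') — forward …GGTAAGG, reverse …GCTTCCT.
Reverse complement of the reverse primer's last 7 bases: AGGAAGC; its first k bases are the reverse complement of the reverse primer's last k bases, so a perfect k-base overlap needs the forward primer's last k bases to equal them.
Comparing (forward last k vs required): k=1: G vs A ✗; k=2: GG vs AG ✗; k=3: AGG vs AGG ✓; k=4: AAGG vs AGGA ✗; k=5: TAAGG vs AGGAA ✗; k=6: GTAAGG vs AGGAAG ✗; k=7: GGTAAGG vs AGGAAGC ✗.
Only k = 3 is perfect, so the longest perfect 3' overlap is 3.

Longest perfect overlap: 3 complementary base pairs; below the dimer-risk threshold (threshold 4).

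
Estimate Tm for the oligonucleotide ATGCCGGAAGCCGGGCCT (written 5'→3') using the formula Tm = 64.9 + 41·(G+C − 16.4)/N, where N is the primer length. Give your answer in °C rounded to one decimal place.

Base counts: A=3, T=2, G=7, C=6; G+C = 13, N = 18.
Tm = 64.9 + 41·(13 − 16.4)/18 = 64.9 + -139.40/18 = 57.2°C.

57.2°C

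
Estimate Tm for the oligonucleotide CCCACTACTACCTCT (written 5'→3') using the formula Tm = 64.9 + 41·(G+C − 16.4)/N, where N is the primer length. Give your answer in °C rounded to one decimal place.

Base counts: A=3, T=4, G=0, C=8; G+C = 8, N = 15.
Tm = 64.9 + 41·(8 − 16.4)/15 = 64.9 + -344.40/15 = 41.9°C.

41.9°C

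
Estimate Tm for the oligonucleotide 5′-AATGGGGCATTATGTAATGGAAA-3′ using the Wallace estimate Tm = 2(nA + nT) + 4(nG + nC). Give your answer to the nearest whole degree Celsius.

Base counts: A=9, T=6, G=7, C=1 (length 23).
Tm = 2·(9+6) + 4·(7+1) = 2·15 + 4·8 = 30 + 32 = 62°C.

62°C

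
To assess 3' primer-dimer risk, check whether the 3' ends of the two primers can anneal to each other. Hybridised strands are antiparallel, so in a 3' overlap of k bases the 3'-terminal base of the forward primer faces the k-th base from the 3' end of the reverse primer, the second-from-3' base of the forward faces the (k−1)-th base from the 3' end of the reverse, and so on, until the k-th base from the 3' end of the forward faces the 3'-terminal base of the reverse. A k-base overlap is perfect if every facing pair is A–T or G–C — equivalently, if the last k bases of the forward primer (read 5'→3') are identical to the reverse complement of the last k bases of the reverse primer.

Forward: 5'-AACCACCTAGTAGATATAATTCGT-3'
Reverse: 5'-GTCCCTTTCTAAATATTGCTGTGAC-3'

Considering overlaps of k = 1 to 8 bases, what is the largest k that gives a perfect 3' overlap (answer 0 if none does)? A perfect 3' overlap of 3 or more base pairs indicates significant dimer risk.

Longest perfect overlap: 2 complementary base pairs; below the dimer-risk threshold (threshold 3).

Last 8 bases (5'→3') — forward …TAATTCGT, reverse …GCTGTGAC.
Reverse complement of the reverse primer's last 8 bases: GTCACAGC; its first k bases are the reverse complement of the reverse primer's last k bases, so a perfect k-base overlap needs the forward primer's last k bases to equal them.
Comparing (forward last k vs required): k=1: T vs G ✗; k=2: GT vs GT ✓; k=3: CGT vs GTC ✗; k=4: TCGT vs GTCA ✗; k=5: TTCGT vs GTCAC ✗; k=6: ATTCGT vs GTCACA ✗; k=7: AATTCGT vs GTCACAG ✗; k=8: TAATTCGT vs GTCACAGC ✗.
Only k = 2 is perfect, so the longest perfect 3' overlap is 2.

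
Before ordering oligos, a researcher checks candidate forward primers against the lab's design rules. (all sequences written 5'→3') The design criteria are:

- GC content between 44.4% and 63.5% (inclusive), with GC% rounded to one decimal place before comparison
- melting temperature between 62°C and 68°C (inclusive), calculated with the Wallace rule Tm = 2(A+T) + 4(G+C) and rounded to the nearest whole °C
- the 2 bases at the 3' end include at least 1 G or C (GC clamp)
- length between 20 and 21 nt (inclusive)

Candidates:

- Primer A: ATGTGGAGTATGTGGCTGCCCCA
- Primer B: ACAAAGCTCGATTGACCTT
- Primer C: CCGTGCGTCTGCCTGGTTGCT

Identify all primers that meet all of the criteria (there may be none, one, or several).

Primer A (23 nt, A=4 T=6 G=8 C=5): GC 13/23 = 56.5% ✓; Tm = 2·10 + 4·13 = 72°C, outside 62–68°C ✗; 3' end CA has 1 G/C ✓; length 23, outside 20–21 ✗ — fails.
Primer B (19 nt, A=6 T=5 G=3 C=5): GC 8/19 = 42.1%, outside 44.4–63.5% ✗; Tm = 2·11 + 4·8 = 54°C, outside 62–68°C ✗; 3' end TT has 0 G/C, need ≥1 ✗; length 19, outside 20–21 ✗ — fails.
Primer C (21 nt, A=0 T=7 G=7 C=7): GC 14/21 = 66.7%, outside 44.4–63.5% ✗; Tm = 2·7 + 4·14 = 70°C, outside 62–68°C ✗; 3' end CT has 1 G/C ✓; length 21 ✓ — fails.

None of the candidates satisfy all criteria.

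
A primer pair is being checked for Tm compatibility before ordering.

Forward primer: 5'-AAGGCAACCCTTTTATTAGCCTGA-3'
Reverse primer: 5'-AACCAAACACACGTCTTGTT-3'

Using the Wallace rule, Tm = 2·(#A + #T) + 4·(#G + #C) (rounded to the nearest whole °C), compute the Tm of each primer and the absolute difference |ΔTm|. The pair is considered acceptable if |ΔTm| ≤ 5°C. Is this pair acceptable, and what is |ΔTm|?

|ΔTm| = 12°C; the pair is not acceptable.

Forward: A=7 T=7 G=4 C=6 → Tm = 2·14 + 4·10 = 68°C.
Reverse: A=7 T=5 G=2 C=6 → Tm = 2·12 + 4·8 = 56°C.
|ΔTm| = |68 − 56| = 12°C, > 5°C.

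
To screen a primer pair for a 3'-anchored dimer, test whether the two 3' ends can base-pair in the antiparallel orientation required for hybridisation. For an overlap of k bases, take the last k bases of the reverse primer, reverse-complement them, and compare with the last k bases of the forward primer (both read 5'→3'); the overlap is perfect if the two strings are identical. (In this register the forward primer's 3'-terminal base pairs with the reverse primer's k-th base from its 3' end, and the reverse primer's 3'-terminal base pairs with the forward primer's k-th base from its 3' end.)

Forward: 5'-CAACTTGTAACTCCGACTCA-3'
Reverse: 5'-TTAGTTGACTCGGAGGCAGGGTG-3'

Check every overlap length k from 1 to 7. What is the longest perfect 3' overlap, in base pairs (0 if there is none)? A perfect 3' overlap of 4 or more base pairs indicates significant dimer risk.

Longest perfect overlap: 2 complementary base pairs; below the dimer-risk threshold (threshold 4).

Last 7 bases (5'→3') — forward …CGACTCA, reverse …CAGGGTG.
Reverse complement of the reverse primer's last 7 bases: CACCCTG; its first k bases are the reverse complement of the reverse primer's last k bases, so a perfect k-base overlap needs the forward primer's last k bases to equal them.
Comparing (forward last k vs required): k=1: A vs C ✗; k=2: CA vs CA ✓; k=3: TCA vs CAC ✗; k=4: CTCA vs CACC ✗; k=5: ACTCA vs CACCC ✗; k=6: GACTCA vs CACCCT ✗; k=7: CGACTCA vs CACCCTG ✗.
Only k = 2 is perfect, so the longest perfect 3' overlap is 2.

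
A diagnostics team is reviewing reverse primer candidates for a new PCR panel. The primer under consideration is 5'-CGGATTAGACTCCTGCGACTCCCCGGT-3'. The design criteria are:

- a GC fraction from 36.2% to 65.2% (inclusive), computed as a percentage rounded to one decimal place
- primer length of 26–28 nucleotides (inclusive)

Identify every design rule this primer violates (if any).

Meets all criteria.

Base counts: A=4, T=6, G=7, C=10 (length 27).
GC content: GC 17/27 = 63.0% ✓
length: length 27 ✓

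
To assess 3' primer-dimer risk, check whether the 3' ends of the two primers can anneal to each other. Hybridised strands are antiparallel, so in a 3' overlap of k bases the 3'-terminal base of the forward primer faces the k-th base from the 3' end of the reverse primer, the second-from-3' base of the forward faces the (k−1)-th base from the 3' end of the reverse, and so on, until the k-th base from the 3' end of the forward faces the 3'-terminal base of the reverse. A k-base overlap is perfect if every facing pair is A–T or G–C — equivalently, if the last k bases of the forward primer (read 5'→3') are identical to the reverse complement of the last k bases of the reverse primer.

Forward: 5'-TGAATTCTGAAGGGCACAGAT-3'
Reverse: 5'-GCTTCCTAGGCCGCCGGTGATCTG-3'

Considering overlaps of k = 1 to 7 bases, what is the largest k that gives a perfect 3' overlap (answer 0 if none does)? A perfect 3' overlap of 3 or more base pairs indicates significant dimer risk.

Last 7 bases (5'→3') — forward …CACAGAT, reverse …TGATCTG.
Reverse complement of the reverse primer's last 7 bases: CAGATCA; its first k bases are the reverse complement of the reverse primer's last k bases, so a perfect k-base overlap needs the forward primer's last k bases to equal them.
Comparing (forward last k vs required): k=1: T vs C ✗; k=2: AT vs CA ✗; k=3: GAT vs CAG ✗; k=4: AGAT vs CAGA ✗; k=5: CAGAT vs CAGAT ✓; k=6: ACAGAT vs CAGATC ✗; k=7: CACAGAT vs CAGATCA ✗.
Only k = 5 is perfect, so the longest perfect 3' overlap is 5.

Longest perfect overlap: 5 complementary base pairs; significant dimer risk (threshold 3).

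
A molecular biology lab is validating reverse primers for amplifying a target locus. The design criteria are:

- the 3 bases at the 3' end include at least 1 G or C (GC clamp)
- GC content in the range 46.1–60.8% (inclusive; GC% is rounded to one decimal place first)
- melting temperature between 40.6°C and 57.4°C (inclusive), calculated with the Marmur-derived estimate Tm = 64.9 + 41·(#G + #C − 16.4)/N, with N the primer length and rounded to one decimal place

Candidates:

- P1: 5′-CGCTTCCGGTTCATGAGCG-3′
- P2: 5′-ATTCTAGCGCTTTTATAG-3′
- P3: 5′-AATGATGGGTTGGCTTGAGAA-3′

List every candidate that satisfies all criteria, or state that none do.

None of the candidates satisfy all criteria.

P1 (19 nt, A=2 T=5 G=6 C=6): 3' end GCG has 3 G/C ✓; GC 12/19 = 63.2%, outside 46.1–60.8% ✗; Tm = 64.9 + 41·(12 − 16.4)/19 = 55.4°C ✓ — fails.
P2 (18 nt, A=4 T=8 G=3 C=3): 3' end TAG has 1 G/C ✓; GC 6/18 = 33.3%, outside 46.1–60.8% ✗; Tm = 64.9 + 41·(6 − 16.4)/18 = 41.2°C ✓ — fails.
P3 (21 nt, A=6 T=6 G=8 C=1): 3' end GAA has 1 G/C ✓; GC 9/21 = 42.9%, outside 46.1–60.8% ✗; Tm = 64.9 + 41·(9 − 16.4)/21 = 50.5°C ✓ — fails.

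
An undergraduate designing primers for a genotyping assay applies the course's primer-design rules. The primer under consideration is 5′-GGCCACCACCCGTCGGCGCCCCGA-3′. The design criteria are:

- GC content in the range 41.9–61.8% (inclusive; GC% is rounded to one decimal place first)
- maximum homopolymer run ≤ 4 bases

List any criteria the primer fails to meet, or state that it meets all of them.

Base counts: A=3, T=1, G=7, C=13 (length 24).
GC content: GC 20/24 = 83.3%, outside 41.9–61.8% ✗
homopolymer run: longest run = 4 ✓

Fails: GC content.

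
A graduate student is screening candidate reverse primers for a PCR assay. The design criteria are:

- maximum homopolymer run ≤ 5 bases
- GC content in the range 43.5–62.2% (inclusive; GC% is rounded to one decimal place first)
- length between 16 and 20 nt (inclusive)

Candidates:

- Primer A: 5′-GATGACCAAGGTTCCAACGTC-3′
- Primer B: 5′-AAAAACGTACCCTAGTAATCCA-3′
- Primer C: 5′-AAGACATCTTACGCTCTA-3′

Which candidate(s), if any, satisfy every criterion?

Primer A (21 nt, A=6 T=4 G=5 C=6): longest run = 2 ✓; GC 11/21 = 52.4% ✓; length 21, outside 16–20 ✗ — fails.
Primer B (22 nt, A=10 T=4 G=2 C=6): longest run = 5 ✓; GC 8/22 = 36.4%, outside 43.5–62.2% ✗; length 22, outside 16–20 ✗ — fails.
Primer C (18 nt, A=6 T=5 G=2 C=5): longest run = 2 ✓; GC 7/18 = 38.9%, outside 43.5–62.2% ✗; length 18 ✓ — fails.

None of the candidates satisfy all criteria.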